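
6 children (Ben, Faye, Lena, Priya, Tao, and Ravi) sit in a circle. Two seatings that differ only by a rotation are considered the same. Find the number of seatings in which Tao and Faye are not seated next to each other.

72

All circular seatings of 6 people number (5)! = 120.
Those with Tao next to Faye: fuse the pair into one unit and seat 5 units around a circle — 2·(4)! = 48.
Subtracting, 120 − 48 = 72.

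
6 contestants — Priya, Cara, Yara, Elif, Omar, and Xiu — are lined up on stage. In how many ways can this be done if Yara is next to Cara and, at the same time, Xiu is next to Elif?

Treat {Yara,Cara} as one block (2 orders) and {Xiu,Elif} as another (2 orders).
That leaves 4 units to arrange: 2 × 2 × 4! = 4 × 24 = 96.

96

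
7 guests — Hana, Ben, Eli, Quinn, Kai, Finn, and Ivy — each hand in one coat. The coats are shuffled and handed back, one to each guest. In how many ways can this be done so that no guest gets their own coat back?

This is the derangement count D_7: permutations of 7 items with no fixed point.
By inclusion–exclusion this is Σ_{j=0}^{7} (−1)^j C(7,j)·(7−j)!.
Computing: 5040 − 5040 + 2520 − 840 + 210 − 42 + 7 − 1 = 1854.

1854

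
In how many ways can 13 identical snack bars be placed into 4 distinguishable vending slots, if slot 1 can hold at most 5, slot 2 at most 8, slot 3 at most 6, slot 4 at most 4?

Ignoring the caps, the number of non-negative solutions to x_1+…+x_4 = 13 is C(16,3) = 560.
Subtract solutions that violate a single cap (substitute x_i' = x_i − (cap_i+1)): x_1 ≥ 6 gives C(10,3) = 120; x_2 ≥ 9 gives C(7,3) = 35; x_3 ≥ 7 gives C(9,3) = 84; x_4 ≥ 5 gives C(11,3) = 165. Together 404.
Add back pairs where two caps are both exceeded: 0 + 1 + 10 + 0 + 0 + 4 = 15.
By inclusion–exclusion the count is 560 − 404 + 15 = 171.

171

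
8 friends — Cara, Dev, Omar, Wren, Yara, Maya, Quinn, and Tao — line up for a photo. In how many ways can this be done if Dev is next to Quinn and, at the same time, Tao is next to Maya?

2880

Treat {Dev,Quinn} as one block (2 orders) and {Tao,Maya} as another (2 orders).
That leaves 6 units to arrange: 2 × 2 × 6! = 4 × 720 = 2880.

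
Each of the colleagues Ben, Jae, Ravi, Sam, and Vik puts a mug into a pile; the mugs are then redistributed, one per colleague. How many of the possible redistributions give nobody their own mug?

44

This is the derangement count D_5: permutations of 5 items with no fixed point.
By inclusion–exclusion this is Σ_{j=0}^{5} (−1)^j C(5,j)·(5−j)!.
Computing: 120 − 120 + 60 − 20 + 5 − 1 = 44.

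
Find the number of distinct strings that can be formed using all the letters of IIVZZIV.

IIVZZIV has 7 letters with I appearing 3 times, V appearing twice, and Z appearing twice.
The number of distinct arrangements is 7!/(3!·2!·2!) = 5040/24 = 210.

210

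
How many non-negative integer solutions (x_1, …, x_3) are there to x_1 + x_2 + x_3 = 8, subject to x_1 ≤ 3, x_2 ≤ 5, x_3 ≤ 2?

Without the upper bounds there are C(10,2) = 45 ways to split 8 among 3 variables.
Subtract solutions that violate a single cap (substitute x_i' = x_i − (cap_i+1)): x_1 ≥ 4 gives C(6,2) = 15; x_2 ≥ 6 gives C(4,2) = 6; x_3 ≥ 3 gives C(7,2) = 21. Together 42.
Add back pairs where two caps are both exceeded: 0 + 3 + 0 = 3.
By inclusion–exclusion the count is 45 − 42 + 3 = 6.

6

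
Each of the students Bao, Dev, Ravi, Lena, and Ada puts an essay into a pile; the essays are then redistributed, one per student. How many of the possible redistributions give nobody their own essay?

Count assignments avoiding every fixed point. For any j of the 5 students fixed to their own essay, the other 5−j can be arranged in (5−j)! ways.
By inclusion–exclusion this is Σ_{j=0}^{5} (−1)^j C(5,j)·(5−j)!.
Computing: 120 − 120 + 60 − 20 + 5 − 1 = 44.

44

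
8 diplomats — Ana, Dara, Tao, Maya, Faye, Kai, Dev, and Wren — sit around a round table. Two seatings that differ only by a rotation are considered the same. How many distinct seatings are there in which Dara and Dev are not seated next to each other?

All circular seatings of 8 people number (7)! = 5040.
Seatings with Dara beside Dev: treat them as a block with 2 internal orders, giving 2 × (6)! = 1440.
Subtracting, 5040 − 1440 = 3600.

3600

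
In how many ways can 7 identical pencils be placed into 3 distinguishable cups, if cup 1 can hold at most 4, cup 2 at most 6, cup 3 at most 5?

26

Without the upper bounds there are C(9,2) = 36 ways to split 7 among 3 cups.
Subtract solutions that violate a single cap (substitute x_i' = x_i − (cap_i+1)): x_1 ≥ 5 gives C(4,2) = 6; x_2 ≥ 7 gives C(2,2) = 1; x_3 ≥ 6 gives C(3,2) = 3. Together 10.
No two caps can be exceeded simultaneously, so the pair terms are all 0.
By inclusion–exclusion the count is 36 − 10 + 0 = 26.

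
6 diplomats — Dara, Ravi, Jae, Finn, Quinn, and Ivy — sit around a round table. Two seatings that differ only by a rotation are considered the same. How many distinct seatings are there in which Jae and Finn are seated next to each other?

Treat {Jae, Finn} as one unit (2 internal orders) and seat the resulting 5 units around the table: (4)! circular arrangements.
So 2 × (4)! = 2 × 24 = 48.

48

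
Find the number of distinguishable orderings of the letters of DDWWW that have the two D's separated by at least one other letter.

6

Total arrangements of DDWWW: 5!/(3!·2!) = 10.
If the two D's are adjacent, glue them into one block, leaving 4 items to arrange: (4)!/(3!) = 4 ways.
Hence 10 − 4 = 6.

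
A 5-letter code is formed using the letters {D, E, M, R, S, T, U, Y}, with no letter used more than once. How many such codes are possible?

With no repetition, fill the 5 letters in order: 8 choices, then 7, down to 4.
That product is 8 × 7 × 6 × 5 × 4 = 6720.

6720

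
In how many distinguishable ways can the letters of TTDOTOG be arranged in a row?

The 7 letters of TTDOTOG have repeats: O appearing twice and T appearing 3 times.
The number of distinct arrangements is 7!/(3!·2!) = 5040/12 = 420.

420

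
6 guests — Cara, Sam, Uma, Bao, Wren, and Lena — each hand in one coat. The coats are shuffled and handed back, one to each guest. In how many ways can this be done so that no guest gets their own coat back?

265

Let Aᵢ be the assignments in which guest i gets their own coat. We want the size of the complement of A₁∪…∪A_6.
By inclusion–exclusion this is Σ_{j=0}^{6} (−1)^j C(6,j)·(6−j)!.
Computing: 720 − 720 + 360 − 120 + 30 − 6 + 1 = 265.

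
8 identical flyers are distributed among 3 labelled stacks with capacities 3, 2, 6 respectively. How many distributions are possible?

9

Without the upper bounds there are C(10,2) = 45 ways to split 8 among 3 stacks.
Subtract solutions that violate a single cap (substitute x_i' = x_i − (cap_i+1)): x_1 ≥ 4 gives C(6,2) = 15; x_2 ≥ 3 gives C(7,2) = 21; x_3 ≥ 7 gives C(3,2) = 3. Together 39.
Add back pairs where two caps are both exceeded: 3 + 0 + 0 = 3.
By inclusion–exclusion the count is 45 − 39 + 3 = 9.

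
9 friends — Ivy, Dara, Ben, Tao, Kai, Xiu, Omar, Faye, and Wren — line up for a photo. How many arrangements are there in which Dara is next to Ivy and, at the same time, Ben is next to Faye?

20160

Treat {Dara,Ivy} as one block (2 orders) and {Ben,Faye} as another (2 orders).
That leaves 7 units to arrange: 2 × 2 × 7! = 4 × 5040 = 20160.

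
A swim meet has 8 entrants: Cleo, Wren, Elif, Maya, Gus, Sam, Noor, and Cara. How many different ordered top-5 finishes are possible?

There are 8 choices for 1st place, 7 for 2nd, and so on down to 4 for position 5.
That gives 8 × 7 × 6 × 5 × 4 = 6720.

6720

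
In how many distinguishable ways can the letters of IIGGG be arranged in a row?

10

IIGGG has 5 letters with G appearing 3 times and I appearing twice.
Dividing 5! = 120 by 3!·2! = 12 for the repeated letters gives 10.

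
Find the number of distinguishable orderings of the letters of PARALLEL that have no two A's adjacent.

Total arrangements of PARALLEL: 8!/(3!·2!) = 3360.
If the two A's are adjacent, glue them into one block, leaving 7 items to arrange: (7)!/(3!) = 840 ways.
Hence 3360 − 840 = 2520.

2520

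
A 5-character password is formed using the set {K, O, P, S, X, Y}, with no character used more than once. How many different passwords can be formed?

Choose and order 5 of the 6 symbols: the first character has 6 options, the next 5, and so on down to 2.
That product is 6 × 5 × 4 × 3 × 2 = 720.

720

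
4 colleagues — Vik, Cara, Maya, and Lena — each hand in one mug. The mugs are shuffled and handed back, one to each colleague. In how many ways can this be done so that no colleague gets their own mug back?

Let Aᵢ be the assignments in which colleague i gets their own mug. We want the size of the complement of A₁∪…∪A_4.
By inclusion–exclusion this is Σ_{j=0}^{4} (−1)^j C(4,j)·(4−j)!.
Computing: 24 − 24 + 12 − 4 + 1 = 9.

9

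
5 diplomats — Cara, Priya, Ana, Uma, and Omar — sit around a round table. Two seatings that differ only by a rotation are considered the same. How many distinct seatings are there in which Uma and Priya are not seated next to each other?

12

Without the restriction there are (4)! = 24 seatings.
Those with Uma next to Priya: fuse the pair into one unit and seat 4 units around a circle — 2·(3)! = 12.
Subtracting, 24 − 12 = 12.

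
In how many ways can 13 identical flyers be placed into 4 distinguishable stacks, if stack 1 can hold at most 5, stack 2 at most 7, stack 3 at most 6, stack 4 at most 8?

Ignoring the caps, the number of non-negative solutions to x_1+…+x_4 = 13 is C(16,3) = 560.
Subtract solutions that violate a single cap (substitute x_i' = x_i − (cap_i+1)): x_1 ≥ 6 gives C(10,3) = 120; x_2 ≥ 8 gives C(8,3) = 56; x_3 ≥ 7 gives C(9,3) = 84; x_4 ≥ 9 gives C(7,3) = 35. Together 295.
Add back pairs where two caps are both exceeded: 0 + 1 + 0 + 0 + 0 + 0 = 1.
By inclusion–exclusion the count is 560 − 295 + 1 = 266.

266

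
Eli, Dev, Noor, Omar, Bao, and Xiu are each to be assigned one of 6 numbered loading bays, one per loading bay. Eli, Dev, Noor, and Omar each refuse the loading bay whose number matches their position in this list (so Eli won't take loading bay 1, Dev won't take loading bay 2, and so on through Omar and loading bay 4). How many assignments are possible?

362

Let Aᵢ (for 1 ≤ i ≤ 4) be the placements that put person i in their forbidden loading bay. Any j of these fix j positions, leaving (6−j)! ways to fill the rest, and there are C(4,j) ways to pick which j.
By inclusion–exclusion, the number of valid placements is Σ_{j=0}^{4} (−1)^j C(4,j)·(6−j)!.
Computing: 720 − 480 + 144 − 24 + 2 = 362.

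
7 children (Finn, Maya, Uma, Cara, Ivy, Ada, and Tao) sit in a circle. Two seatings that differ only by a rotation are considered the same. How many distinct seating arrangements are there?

720

Fix one person's seat to break rotational symmetry; the remaining 6 people can be arranged in (6)! = 720 ways.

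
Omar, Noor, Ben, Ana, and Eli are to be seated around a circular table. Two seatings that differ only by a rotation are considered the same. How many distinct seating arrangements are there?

24

Fix one person's seat to break rotational symmetry; the remaining 4 people can be arranged in (4)! = 24 ways.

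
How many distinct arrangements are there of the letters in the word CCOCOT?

60

CCOCOT has 6 letters with C appearing 3 times and O appearing twice.
Dividing 6! = 720 by 3!·2! = 12 for the repeated letters gives 60.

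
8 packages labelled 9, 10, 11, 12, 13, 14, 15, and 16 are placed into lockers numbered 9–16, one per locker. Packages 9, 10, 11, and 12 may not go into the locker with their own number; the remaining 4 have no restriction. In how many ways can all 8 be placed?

24024

Let Aᵢ (for 9 ≤ i ≤ 12) be the placements that put package i in its forbidden locker. Any j of these fix j positions, leaving (8−j)! ways to fill the rest, and there are C(4,j) ways to pick which j.
By inclusion–exclusion, the number of valid placements is Σ_{j=0}^{4} (−1)^j C(4,j)·(8−j)!.
Computing: 40320 − 20160 + 4320 − 480 + 24 = 24024.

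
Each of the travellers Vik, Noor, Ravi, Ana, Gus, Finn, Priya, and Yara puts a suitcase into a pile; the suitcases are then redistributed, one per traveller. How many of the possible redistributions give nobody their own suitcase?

14833

This is the derangement count D_8: permutations of 8 items with no fixed point.
By inclusion–exclusion this is Σ_{j=0}^{8} (−1)^j C(8,j)·(8−j)!.
Computing: 40320 − 40320 + 20160 − 6720 + 1680 − 336 + 56 − 8 + 1 = 14833.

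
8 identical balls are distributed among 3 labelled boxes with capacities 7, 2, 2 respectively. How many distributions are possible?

Ignoring the caps, the number of non-negative solutions to x_1+…+x_3 = 8 is C(10,2) = 45.
Subtract solutions that violate a single cap (substitute x_i' = x_i − (cap_i+1)): x_1 ≥ 8 gives C(2,2) = 1; x_2 ≥ 3 gives C(7,2) = 21; x_3 ≥ 3 gives C(7,2) = 21. Together 43.
Add back pairs where two caps are both exceeded: 0 + 0 + 6 = 6.
By inclusion–exclusion the count is 45 − 43 + 6 = 8.

8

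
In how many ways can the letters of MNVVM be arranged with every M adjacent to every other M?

12

Treat the 2 copies of M as a single block. The multiset to arrange is then {MM, N, V, V}, 4 items in all.
That gives (4)!/(2!) = 12 arrangements.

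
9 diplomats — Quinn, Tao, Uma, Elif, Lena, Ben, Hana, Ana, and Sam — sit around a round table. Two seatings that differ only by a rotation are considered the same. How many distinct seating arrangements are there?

Fix one person's seat to break rotational symmetry; the remaining 8 people can be arranged in (8)! = 40320 ways.

40320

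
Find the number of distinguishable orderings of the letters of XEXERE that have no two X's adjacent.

There are 6!/(3!·2!) = 60 arrangements of XEXERE in total.
If the two X's are adjacent, glue them into one block, leaving 5 items to arrange: (5)!/(3!) = 20 ways.
Subtracting, 60 − 20 = 40 arrangements keep the X's apart.

40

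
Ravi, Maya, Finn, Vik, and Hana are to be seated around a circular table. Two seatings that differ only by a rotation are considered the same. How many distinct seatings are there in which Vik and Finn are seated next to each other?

12

Glue Vik and Finn into a block (2 internal orders). Seating 4 units around a circle gives (3)! arrangements.
So 2 × (3)! = 2 × 6 = 12.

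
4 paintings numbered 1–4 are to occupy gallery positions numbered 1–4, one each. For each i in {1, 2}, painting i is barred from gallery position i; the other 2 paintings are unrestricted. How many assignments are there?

14

Let Aᵢ (for i ∈ {1, 2}) be the placements that put painting i in its forbidden gallery position. Any j of these fix j positions, leaving (4−j)! ways to fill the rest, and there are C(2,j) ways to pick which j.
By inclusion–exclusion, the number of valid placements is Σ_{j=0}^{2} (−1)^j C(2,j)·(4−j)!.
Computing: 24 − 12 + 2 = 14.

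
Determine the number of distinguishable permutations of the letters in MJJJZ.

The 5 letters of MJJJZ have repeats: J appearing 3 times.
Dividing 5! = 120 by 3! = 6 for the repeated letters gives 20.

20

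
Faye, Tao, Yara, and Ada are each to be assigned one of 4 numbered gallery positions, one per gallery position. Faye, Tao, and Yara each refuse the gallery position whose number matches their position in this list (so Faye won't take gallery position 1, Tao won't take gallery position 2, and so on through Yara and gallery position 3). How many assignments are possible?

11

Let Aᵢ (for i ∈ {1, 2, 3}) be the placements that put person i in their forbidden gallery position. Any j of these fix j positions, leaving (4−j)! ways to fill the rest, and there are C(3,j) ways to pick which j.
By inclusion–exclusion, the number of valid placements is Σ_{j=0}^{3} (−1)^j C(3,j)·(4−j)!.
Computing: 24 − 18 + 6 − 1 = 11.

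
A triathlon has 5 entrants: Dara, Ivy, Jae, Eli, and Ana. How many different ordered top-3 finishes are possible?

There are 5 choices for 1st place, 4 for 2nd, and 3 for 3rd.
That gives 5 × 4 × 3 = 60.

60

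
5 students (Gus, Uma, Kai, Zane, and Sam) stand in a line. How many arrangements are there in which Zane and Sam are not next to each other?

Of the 5! = 120 arrangements, those with Zane and Sam adjacent number 2 × 4! = 48 (treat the pair as a block with 2 internal orders).
So 120 − 48 = 72 arrangements keep them apart.

72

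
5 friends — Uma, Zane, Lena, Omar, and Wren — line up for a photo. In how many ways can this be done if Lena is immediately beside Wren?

Place the 3 others and the Lena-Wren pair as 4 objects in a line; the pair has 2 internal arrangements.
So the count is 2·(4)! = 48.

48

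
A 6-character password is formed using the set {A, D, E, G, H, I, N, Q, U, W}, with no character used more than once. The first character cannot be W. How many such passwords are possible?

136080

The first character has 10−1 = 9 choices (anything except W).
The remaining 5 characters are filled from the other 9 symbols without repetition: 9 × 8 × 7 × 6 × 5 = 15120.
Total: 9 × 15120 = 136080.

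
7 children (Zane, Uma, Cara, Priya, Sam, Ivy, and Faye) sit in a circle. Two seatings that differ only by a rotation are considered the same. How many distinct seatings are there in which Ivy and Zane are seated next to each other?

Glue Ivy and Zane into a block (2 internal orders). Seating 6 units around a circle gives (5)! arrangements.
So 2 × (5)! = 2 × 120 = 240.

240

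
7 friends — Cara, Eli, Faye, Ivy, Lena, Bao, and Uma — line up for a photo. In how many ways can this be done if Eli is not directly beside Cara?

Of the 7! = 5040 arrangements, those with Eli and Cara adjacent number 2 × 6! = 1440 (treat the pair as a block with 2 internal orders).
Complementary counting: 5040 − 1440 = 3600.

3600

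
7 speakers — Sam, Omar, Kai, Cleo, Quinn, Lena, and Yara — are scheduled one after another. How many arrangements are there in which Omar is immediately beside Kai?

1440

Treat {Omar, Kai} as a single unit. There are 6 units to order, and the pair itself can be ordered 2 ways.
So the count is 2·(6)! = 1440.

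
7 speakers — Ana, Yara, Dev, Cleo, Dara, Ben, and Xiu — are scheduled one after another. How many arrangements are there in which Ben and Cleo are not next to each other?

There are 7! = 5040 arrangements in all. If Ben and Cleo are adjacent, merging them into one block gives 2·(6)! = 1440 arrangements.
Complementary counting: 5040 − 1440 = 3600.

3600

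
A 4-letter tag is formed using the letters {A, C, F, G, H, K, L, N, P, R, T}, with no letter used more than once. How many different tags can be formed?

7920

With no repetition, fill the 4 letters in order: 11 choices, then 10, down to 8.
11 × 10 × 9 × 8 = 7920.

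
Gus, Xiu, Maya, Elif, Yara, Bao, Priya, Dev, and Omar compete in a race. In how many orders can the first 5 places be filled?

There are 9 choices for 1st place, 8 for 2nd, and so on down to 5 for position 5.
That gives 9 × 8 × 7 × 6 × 5 = 15120.

15120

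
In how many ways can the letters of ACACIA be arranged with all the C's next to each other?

Treat the 2 copies of C as a single block. The multiset to arrange is then {CC, A, A, A, I}, 5 items in all.
That gives (5)!/(3!) = 20 arrangements.

20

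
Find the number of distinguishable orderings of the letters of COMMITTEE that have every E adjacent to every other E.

Treat the 2 copies of E as a single block. The multiset to arrange is then {EE, C, I, M, M, O, T, T}, 8 items in all.
That gives (8)!/(2!·2!) = 10080 arrangements.

10080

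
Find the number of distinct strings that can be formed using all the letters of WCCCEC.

WCCCEC has 6 letters with C appearing 4 times.
So there are 6! / (4!) = 30 distinguishable arrangements.

30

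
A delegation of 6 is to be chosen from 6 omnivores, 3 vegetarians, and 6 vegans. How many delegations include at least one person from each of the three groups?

Total 6-person selections from all 15: C(15,6) = 5005.
Subtract selections that omit an entire group: no omnivores → C(9,6) = 84; no vegetarians → C(12,6) = 924; no vegans → C(9,6) = 84.
Add back selections omitting two groups (i.e. drawn from a single group): C(6,6) + C(3,6) + C(6,6) = 2.
By inclusion–exclusion: 5005 − 1092 + 2 = 3915.

3915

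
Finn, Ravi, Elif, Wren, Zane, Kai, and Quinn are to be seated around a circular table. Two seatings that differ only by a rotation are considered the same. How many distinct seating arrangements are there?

Seat Finn anywhere (absorbing the rotational symmetry), then permute the other 6: (6)! = 720.

720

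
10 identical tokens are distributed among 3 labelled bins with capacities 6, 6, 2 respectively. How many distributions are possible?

12

Without the upper bounds there are C(12,2) = 66 ways to split 10 among 3 bins.
Subtract solutions that violate a single cap (substitute x_i' = x_i − (cap_i+1)): x_1 ≥ 7 gives C(5,2) = 10; x_2 ≥ 7 gives C(5,2) = 10; x_3 ≥ 3 gives C(9,2) = 36. Together 56.
Add back pairs where two caps are both exceeded: 0 + 1 + 1 = 2.
By inclusion–exclusion the count is 66 − 56 + 2 = 12.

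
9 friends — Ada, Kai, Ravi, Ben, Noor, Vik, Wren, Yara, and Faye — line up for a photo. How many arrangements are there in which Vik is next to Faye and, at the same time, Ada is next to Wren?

Treat {Vik,Faye} as one block (2 orders) and {Ada,Wren} as another (2 orders).
That leaves 7 units to arrange: 2 × 2 × 7! = 4 × 5040 = 20160.

20160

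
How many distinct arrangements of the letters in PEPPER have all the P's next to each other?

12

Treat the 3 copies of P as a single block. The multiset to arrange is then {PPP, E, E, R}, 4 items in all.
That gives (4)!/(2!) = 12 arrangements.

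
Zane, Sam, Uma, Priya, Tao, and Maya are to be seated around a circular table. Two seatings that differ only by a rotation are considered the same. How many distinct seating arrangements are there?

Around a circle, 6 distinct people have 6!/6 = (5)! = 120 rotationally distinct seatings.

120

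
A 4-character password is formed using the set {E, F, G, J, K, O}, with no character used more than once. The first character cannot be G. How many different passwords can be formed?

The first character has 6−1 = 5 choices (anything except G).
The remaining 3 characters are filled from the other 5 symbols without repetition: 5 × 4 × 3 = 60.
Total: 5 × 60 = 300.

300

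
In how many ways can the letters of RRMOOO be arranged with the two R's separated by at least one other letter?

There are 6!/(3!·2!) = 60 arrangements of RRMOOO in total.
If the two R's are adjacent, glue them into one block, leaving 5 items to arrange: (5)!/(3!) = 20 ways.
Hence 60 − 20 = 40.

40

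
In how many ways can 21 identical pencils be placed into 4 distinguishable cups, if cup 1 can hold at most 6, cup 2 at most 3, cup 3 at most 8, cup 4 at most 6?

10

Ignoring the caps, the number of non-negative solutions to x_1+…+x_4 = 21 is C(24,3) = 2024.
Subtract solutions that violate a single cap (substitute x_i' = x_i − (cap_i+1)): x_1 ≥ 7 gives C(17,3) = 680; x_2 ≥ 4 gives C(20,3) = 1140; x_3 ≥ 9 gives C(15,3) = 455; x_4 ≥ 7 gives C(17,3) = 680. Together 2955.
Add back pairs where two caps are both exceeded: 286 + 56 + 120 + 165 + 286 + 56 = 969.
Subtract triples: 4 + 20 + 0 + 4 = 28.
By inclusion–exclusion the count is 2024 − 2955 + 969 − 28 = 10.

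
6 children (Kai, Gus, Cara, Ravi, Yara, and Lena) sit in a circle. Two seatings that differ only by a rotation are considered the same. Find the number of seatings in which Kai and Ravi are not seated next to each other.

Without the restriction there are (5)! = 120 seatings.
Seatings with Kai beside Ravi: treat them as a block with 2 internal orders, giving 2 × (4)! = 48.
Subtracting, 120 − 48 = 72.

72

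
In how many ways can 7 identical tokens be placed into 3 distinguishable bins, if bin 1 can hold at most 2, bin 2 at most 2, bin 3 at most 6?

By stars and bars, unrestricted non-negative solutions to x_1+…+x_3 = 7 number C(7+2,2) = 36.
Subtract solutions that violate a single cap (substitute x_i' = x_i − (cap_i+1)): x_1 ≥ 3 gives C(6,2) = 15; x_2 ≥ 3 gives C(6,2) = 15; x_3 ≥ 7 gives C(2,2) = 1. Together 31.
Add back pairs where two caps are both exceeded: 3 + 0 + 0 = 3.
By inclusion–exclusion the count is 36 − 31 + 3 = 8.

8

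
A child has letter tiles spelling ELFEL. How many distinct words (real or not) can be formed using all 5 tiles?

Letter multiplicities in ELFEL: E×2, F×1, L×2.
The number of distinct arrangements is 5!/(2!·2!) = 120/4 = 30.

30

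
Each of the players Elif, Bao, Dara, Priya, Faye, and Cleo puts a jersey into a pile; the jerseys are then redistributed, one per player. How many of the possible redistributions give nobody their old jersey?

265

Let Aᵢ be the assignments in which player i gets their old jersey. We want the size of the complement of A₁∪…∪A_6.
By inclusion–exclusion this is Σ_{j=0}^{6} (−1)^j C(6,j)·(6−j)!.
Computing: 720 − 720 + 360 − 120 + 30 − 6 + 1 = 265.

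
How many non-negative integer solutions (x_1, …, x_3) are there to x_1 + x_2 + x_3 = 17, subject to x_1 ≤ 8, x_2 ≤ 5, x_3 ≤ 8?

Without the upper bounds there are C(19,2) = 171 ways to split 17 among 3 variables.
Subtract solutions that violate a single cap (substitute x_i' = x_i − (cap_i+1)): x_1 ≥ 9 gives C(10,2) = 45; x_2 ≥ 6 gives C(13,2) = 78; x_3 ≥ 9 gives C(10,2) = 45. Together 168.
Add back pairs where two caps are both exceeded: 6 + 0 + 6 = 12.
By inclusion–exclusion the count is 171 − 168 + 12 = 15.

15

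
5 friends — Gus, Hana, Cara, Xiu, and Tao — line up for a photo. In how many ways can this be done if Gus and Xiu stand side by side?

Treat {Gus, Xiu} as a single unit. There are 4 units to order, and the pair itself can be ordered 2 ways.
That gives 2 × 4! = 2 × 24 = 48.

48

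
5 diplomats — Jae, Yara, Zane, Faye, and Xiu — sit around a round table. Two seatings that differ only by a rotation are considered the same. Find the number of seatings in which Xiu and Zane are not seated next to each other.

All circular seatings of 5 people number (4)! = 24.
Those with Xiu next to Zane: fuse the pair into one unit and seat 4 units around a circle — 2·(3)! = 12.
Subtracting, 24 − 12 = 12.

12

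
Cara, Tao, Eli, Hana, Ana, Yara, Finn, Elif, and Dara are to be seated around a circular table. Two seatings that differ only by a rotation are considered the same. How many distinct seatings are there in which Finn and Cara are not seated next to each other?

30240

All circular seatings of 9 people number (8)! = 40320.
Those with Finn next to Cara: fuse the pair into one unit and seat 8 units around a circle — 2·(7)! = 10080.
Subtracting, 40320 − 10080 = 30240.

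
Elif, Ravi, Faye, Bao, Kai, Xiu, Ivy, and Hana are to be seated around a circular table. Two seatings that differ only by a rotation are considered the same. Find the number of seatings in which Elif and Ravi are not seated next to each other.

3600

Without the restriction there are (7)! = 5040 seatings.
Seatings with Elif beside Ravi: treat them as a block with 2 internal orders, giving 2 × (6)! = 1440.
Subtracting, 5040 − 1440 = 3600.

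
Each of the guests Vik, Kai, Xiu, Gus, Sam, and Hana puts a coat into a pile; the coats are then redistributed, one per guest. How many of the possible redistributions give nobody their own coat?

This is the derangement count D_6: permutations of 6 items with no fixed point.
By inclusion–exclusion this is Σ_{j=0}^{6} (−1)^j C(6,j)·(6−j)!.
Computing: 720 − 720 + 360 − 120 + 30 − 6 + 1 = 265.

265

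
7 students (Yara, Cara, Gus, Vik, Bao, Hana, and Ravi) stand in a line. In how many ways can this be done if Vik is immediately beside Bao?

1440

Treat {Vik, Bao} as a single unit. There are 6 units to order, and the pair itself can be ordered 2 ways.
That gives 2 × 6! = 2 × 720 = 1440.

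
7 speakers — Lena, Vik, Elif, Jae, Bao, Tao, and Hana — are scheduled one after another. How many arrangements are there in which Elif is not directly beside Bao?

3600

Of the 7! = 5040 arrangements, those with Elif and Bao adjacent number 2 × 6! = 1440 (treat the pair as a block with 2 internal orders).
So 5040 − 1440 = 3600 arrangements keep them apart.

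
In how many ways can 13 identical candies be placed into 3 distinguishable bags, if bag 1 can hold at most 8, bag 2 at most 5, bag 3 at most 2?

6

By stars and bars, unrestricted non-negative solutions to x_1+…+x_3 = 13 number C(13+2,2) = 105.
Subtract solutions that violate a single cap (substitute x_i' = x_i − (cap_i+1)): x_1 ≥ 9 gives C(6,2) = 15; x_2 ≥ 6 gives C(9,2) = 36; x_3 ≥ 3 gives C(12,2) = 66. Together 117.
Add back pairs where two caps are both exceeded: 0 + 3 + 15 = 18.
By inclusion–exclusion the count is 105 − 117 + 18 = 6.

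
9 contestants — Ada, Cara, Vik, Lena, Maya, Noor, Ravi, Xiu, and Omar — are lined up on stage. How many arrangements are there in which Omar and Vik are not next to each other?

Of the 9! = 362880 arrangements, those with Omar and Vik adjacent number 2 × 8! = 80640 (treat the pair as a block with 2 internal orders).
Complementary counting: 362880 − 80640 = 282240.

282240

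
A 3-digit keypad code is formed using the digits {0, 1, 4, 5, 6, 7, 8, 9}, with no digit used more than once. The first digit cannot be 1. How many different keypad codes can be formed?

294

The first digit has 8−1 = 7 choices (anything except 1).
The remaining 2 digits are filled from the other 7 symbols without repetition: 7 × 6 = 42.
Total: 7 × 42 = 294.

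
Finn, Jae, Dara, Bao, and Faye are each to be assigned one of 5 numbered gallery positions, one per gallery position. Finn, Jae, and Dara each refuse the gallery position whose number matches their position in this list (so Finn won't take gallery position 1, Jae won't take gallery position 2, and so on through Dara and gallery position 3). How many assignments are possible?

Let Aᵢ (for i ∈ {1, 2, 3}) be the placements that put person i in their forbidden gallery position. Any j of these fix j positions, leaving (5−j)! ways to fill the rest, and there are C(3,j) ways to pick which j.
By inclusion–exclusion, the number of valid placements is Σ_{j=0}^{3} (−1)^j C(3,j)·(5−j)!.
Computing: 120 − 72 + 18 − 2 = 64.

64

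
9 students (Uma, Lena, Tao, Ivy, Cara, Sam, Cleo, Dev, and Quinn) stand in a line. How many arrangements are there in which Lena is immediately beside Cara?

80640

Treat {Lena, Cara} as a single unit. There are 8 units to order, and the pair itself can be ordered 2 ways.
So the count is 2·(8)! = 80640.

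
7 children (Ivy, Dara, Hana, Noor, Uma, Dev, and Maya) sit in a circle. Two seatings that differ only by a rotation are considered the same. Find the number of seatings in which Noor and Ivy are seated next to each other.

Glue Noor and Ivy into a block (2 internal orders). Seating 6 units around a circle gives (5)! arrangements.
So 2 × (5)! = 2 × 120 = 240.

240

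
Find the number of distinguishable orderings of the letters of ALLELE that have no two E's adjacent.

Total arrangements of ALLELE: 6!/(3!·2!) = 60.
If the two E's are adjacent, glue them into one block, leaving 5 items to arrange: (5)!/(3!) = 20 ways.
Subtracting, 60 − 20 = 40 arrangements keep the E's apart.

40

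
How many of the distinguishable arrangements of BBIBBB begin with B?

5

Fix B in the first position and arrange the remaining 5 letters.
Those 5 letters have B appearing 4 times, giving (5)!/(4!) = 5.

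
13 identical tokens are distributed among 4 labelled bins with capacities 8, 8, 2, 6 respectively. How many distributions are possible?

148

By stars and bars, unrestricted non-negative solutions to x_1+…+x_4 = 13 number C(13+3,3) = 560.
Subtract solutions that violate a single cap (substitute x_i' = x_i − (cap_i+1)): x_1 ≥ 9 gives C(7,3) = 35; x_2 ≥ 9 gives C(7,3) = 35; x_3 ≥ 3 gives C(13,3) = 286; x_4 ≥ 7 gives C(9,3) = 84. Together 440.
Add back pairs where two caps are both exceeded: 0 + 4 + 0 + 4 + 0 + 20 = 28.
By inclusion–exclusion the count is 560 − 440 + 28 = 148.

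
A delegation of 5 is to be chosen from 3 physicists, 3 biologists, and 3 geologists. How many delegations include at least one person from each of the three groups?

Unrestricted: C(9,5) = 126 ways to pick any 5 of the 9.
Subtract selections that omit an entire group: no physicists → C(6,5) = 6; no biologists → C(6,5) = 6; no geologists → C(6,5) = 6.
Add back selections omitting two groups (i.e. drawn from a single group): C(3,5) + C(3,5) + C(3,5) = 0.
By inclusion–exclusion: 126 − 18 + 0 = 108.

108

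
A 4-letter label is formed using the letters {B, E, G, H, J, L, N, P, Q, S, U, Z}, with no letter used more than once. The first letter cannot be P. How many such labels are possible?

The first letter has 12−1 = 11 choices (anything except P).
The remaining 3 letters are filled from the other 11 symbols without repetition: 11 × 10 × 9 = 990.
Total: 11 × 990 = 10890.

10890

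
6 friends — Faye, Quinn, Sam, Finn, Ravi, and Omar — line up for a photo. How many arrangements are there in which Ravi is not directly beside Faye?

480

Of the 6! = 720 arrangements, those with Ravi and Faye adjacent number 2 × 5! = 240 (treat the pair as a block with 2 internal orders).
So 720 − 240 = 480 arrangements keep them apart.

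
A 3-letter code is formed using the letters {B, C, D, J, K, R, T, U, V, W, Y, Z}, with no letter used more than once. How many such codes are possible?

1320

This is a permutation of 3 out of 12: P(12,3) = 12!/9!.
That product is 12 × 11 × 10 = 1320.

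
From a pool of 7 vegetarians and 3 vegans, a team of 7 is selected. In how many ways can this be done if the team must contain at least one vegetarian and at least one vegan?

Total 7-person selections from all 10: C(10,7) = 120.
Subtract selections that omit an entire group: no vegetarians → C(3,7) = 0; no vegans → C(7,7) = 1.
Both groups omitted at once is impossible, so 120 − 1 = 119.

119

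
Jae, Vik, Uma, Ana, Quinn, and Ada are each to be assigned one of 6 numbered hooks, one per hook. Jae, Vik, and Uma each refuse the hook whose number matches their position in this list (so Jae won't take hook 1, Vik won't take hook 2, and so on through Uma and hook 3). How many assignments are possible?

426

Let Aᵢ (for i ∈ {1, 2, 3}) be the placements that put person i in their forbidden hook. Any j of these fix j positions, leaving (6−j)! ways to fill the rest, and there are C(3,j) ways to pick which j.
By inclusion–exclusion, the number of valid placements is Σ_{j=0}^{3} (−1)^j C(3,j)·(6−j)!.
Computing: 720 − 360 + 72 − 6 = 426.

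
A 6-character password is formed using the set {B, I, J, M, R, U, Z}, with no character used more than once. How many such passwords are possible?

With no repetition, fill the 6 characters in order: 7 choices, then 6, down to 2.
7 × 6 × 5 × 4 × 3 × 2 = 5040.

5040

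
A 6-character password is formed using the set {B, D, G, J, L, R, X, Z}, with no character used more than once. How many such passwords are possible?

Choose and order 6 of the 8 symbols: the first character has 8 options, the next 7, and so on down to 3.
That product is 8 × 7 × 6 × 5 × 4 × 3 = 20160.

20160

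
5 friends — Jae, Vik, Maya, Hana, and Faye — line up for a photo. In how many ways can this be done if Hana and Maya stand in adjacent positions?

48

Treat {Hana, Maya} as a single unit. There are 4 units to order, and the pair itself can be ordered 2 ways.
So the count is 2·(4)! = 48.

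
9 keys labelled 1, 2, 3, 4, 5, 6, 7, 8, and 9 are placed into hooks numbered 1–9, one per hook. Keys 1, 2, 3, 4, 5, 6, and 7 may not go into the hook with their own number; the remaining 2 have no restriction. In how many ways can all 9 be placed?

165016

Let Aᵢ (for 1 ≤ i ≤ 7) be the placements that put key i in its forbidden hook. Any j of these fix j positions, leaving (9−j)! ways to fill the rest, and there are C(7,j) ways to pick which j.
By inclusion–exclusion, the number of valid placements is Σ_{j=0}^{7} (−1)^j C(7,j)·(9−j)!.
Computing: 362880 − 282240 + 105840 − 25200 + 4200 − 504 + 42 − 2 = 165016.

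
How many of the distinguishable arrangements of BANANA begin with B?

Fix B in the first position and arrange the remaining 5 letters.
Those 5 letters have A appearing 3 times and N appearing twice, giving (5)!/(3!·2!) = 10.

10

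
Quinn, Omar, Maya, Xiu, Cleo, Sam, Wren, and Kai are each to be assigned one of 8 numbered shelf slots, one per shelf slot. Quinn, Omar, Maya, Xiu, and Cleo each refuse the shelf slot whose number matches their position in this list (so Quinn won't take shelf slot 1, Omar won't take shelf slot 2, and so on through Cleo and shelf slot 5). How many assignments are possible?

21234

Let Aᵢ (for 1 ≤ i ≤ 5) be the placements that put person i in their forbidden shelf slot. Any j of these fix j positions, leaving (8−j)! ways to fill the rest, and there are C(5,j) ways to pick which j.
By inclusion–exclusion, the number of valid placements is Σ_{j=0}^{5} (−1)^j C(5,j)·(8−j)!.
Computing: 40320 − 25200 + 7200 − 1200 + 120 − 6 = 21234.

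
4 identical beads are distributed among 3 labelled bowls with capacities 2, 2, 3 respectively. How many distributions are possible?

8

Without the upper bounds there are C(6,2) = 15 ways to split 4 among 3 bowls.
Subtract solutions that violate a single cap (substitute x_i' = x_i − (cap_i+1)): x_1 ≥ 3 gives C(3,2) = 3; x_2 ≥ 3 gives C(3,2) = 3; x_3 ≥ 4 gives C(2,2) = 1. Together 7.
No two caps can be exceeded simultaneously, so the pair terms are all 0.
By inclusion–exclusion the count is 15 − 7 + 0 = 8.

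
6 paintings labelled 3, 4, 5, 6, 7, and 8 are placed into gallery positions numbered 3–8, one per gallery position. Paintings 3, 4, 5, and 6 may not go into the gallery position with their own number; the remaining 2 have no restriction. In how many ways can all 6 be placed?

Let Aᵢ (for 3 ≤ i ≤ 6) be the placements that put painting i in its forbidden gallery position. Any j of these fix j positions, leaving (6−j)! ways to fill the rest, and there are C(4,j) ways to pick which j.
By inclusion–exclusion, the number of valid placements is Σ_{j=0}^{4} (−1)^j C(4,j)·(6−j)!.
Computing: 720 − 480 + 144 − 24 + 2 = 362.

362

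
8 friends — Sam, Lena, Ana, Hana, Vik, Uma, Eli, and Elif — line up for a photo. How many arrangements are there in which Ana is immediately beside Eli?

Treat {Ana, Eli} as a single unit. There are 7 units to order, and the pair itself can be ordered 2 ways.
That gives 2 × 7! = 2 × 5040 = 10080.

10080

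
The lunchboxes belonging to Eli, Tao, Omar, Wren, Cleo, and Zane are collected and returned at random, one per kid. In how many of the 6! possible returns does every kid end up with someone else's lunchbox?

265

Count assignments avoiding every fixed point. For any j of the 6 kids fixed to their own lunchbox, the other 6−j can be arranged in (6−j)! ways.
By inclusion–exclusion this is Σ_{j=0}^{6} (−1)^j C(6,j)·(6−j)!.
Computing: 720 − 720 + 360 − 120 + 30 − 6 + 1 = 265.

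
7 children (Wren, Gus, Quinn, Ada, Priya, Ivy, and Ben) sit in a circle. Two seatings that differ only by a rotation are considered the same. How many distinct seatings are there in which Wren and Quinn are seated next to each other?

240

Treat {Wren, Quinn} as one unit (2 internal orders) and seat the resulting 6 units around the table: (5)! circular arrangements.
So 2 × (5)! = 2 × 120 = 240.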